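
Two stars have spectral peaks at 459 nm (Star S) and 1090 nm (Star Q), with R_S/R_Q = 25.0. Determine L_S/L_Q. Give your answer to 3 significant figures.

1.99×10^4

Wien's law gives T ∝ 1/λ_max, so T_S/T_Q = λ_Q/λ_S = 1090/459 = 2.375.
Then L ∝ R²T⁴ gives L_S/L_Q = (25.0)² × (2.375)⁴ = 625.0 × 31.80 = 1.988×10^4.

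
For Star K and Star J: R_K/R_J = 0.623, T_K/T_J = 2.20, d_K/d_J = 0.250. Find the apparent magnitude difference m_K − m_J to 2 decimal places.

-5.41

L_K/L_J = (0.623)²(2.20)⁴ = 9.092.
F_K/F_J = (L_K/L_J)/(d_K/d_J)² = 9.092/0.06250 = 145.5.
m_K − m_J = −2.5 log₁₀(145.5) = -5.41.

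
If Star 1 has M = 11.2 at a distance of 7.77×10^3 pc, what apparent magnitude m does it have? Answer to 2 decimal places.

m = M + 5 log₁₀(d/10 pc) = 11.2 + 5 log₁₀(7.77×10^3/10)
  = 11.2 + 5 × 2.890 = 11.2 + 14.45 = 25.65.

25.65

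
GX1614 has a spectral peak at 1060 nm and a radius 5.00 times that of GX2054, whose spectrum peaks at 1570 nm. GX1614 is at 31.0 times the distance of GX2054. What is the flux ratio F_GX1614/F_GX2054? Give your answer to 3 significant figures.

Wien's law: T_GX1614/T_GX2054 = λ_GX2054/λ_GX1614 = 1570/1060 = 1.481.
L_GX1614/L_GX2054 = (R_GX1614/R_GX2054)²(T_GX1614/T_GX2054)⁴ = (5.00)²(1.481)⁴ = 120.3.
F_GX1614/F_GX2054 = (L_GX1614/L_GX2054)/(d_GX1614/d_GX2054)² = 120.3/(31.0)² = 0.1252.

0.125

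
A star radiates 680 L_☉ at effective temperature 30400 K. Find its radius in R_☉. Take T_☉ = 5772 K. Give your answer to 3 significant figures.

R/R_☉ = √(L/L_☉) / (T/T_☉)² = √(680) / (5.267)²
       = 26.08 / 27.74 = 0.9401.

0.940 R_☉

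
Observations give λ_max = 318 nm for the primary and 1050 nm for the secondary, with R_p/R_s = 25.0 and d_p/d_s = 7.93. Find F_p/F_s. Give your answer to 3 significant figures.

Wien's law: T_p/T_s = λ_s/λ_p = 1050/318 = 3.302.
L_p/L_s = (R_p/R_s)²(T_p/T_s)⁴ = (25.0)²(3.302)⁴ = 7.429×10^4.
F_p/F_s = (L_p/L_s)/(d_p/d_s)² = 7.429×10^4/(7.93)² = 1181.

1.18×10^3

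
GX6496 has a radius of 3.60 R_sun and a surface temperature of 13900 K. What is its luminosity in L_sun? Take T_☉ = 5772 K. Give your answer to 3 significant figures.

L/L_☉ = (R/R_☉)² (T/T_☉)⁴ = (3.60)² × (13900/5772)⁴
       = 12.96 × (2.408)⁴ = 12.96 × 33.63 = 435.9.

436 L_sun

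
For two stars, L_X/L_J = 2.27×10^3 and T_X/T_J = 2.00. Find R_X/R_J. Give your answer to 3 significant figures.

L ∝ R²T⁴ gives R ∝ √L / T², so
R_X/R_J = √(2.27×10^3) / (2.00)² = 47.64 / 4.000 = 11.91.

11.9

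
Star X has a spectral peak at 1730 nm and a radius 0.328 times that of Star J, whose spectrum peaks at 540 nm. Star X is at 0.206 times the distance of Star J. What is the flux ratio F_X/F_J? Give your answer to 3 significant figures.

Wien's law: T_X/T_J = λ_J/λ_X = 540/1730 = 0.3121.
L_X/L_J = (R_X/R_J)²(T_X/T_J)⁴ = (0.328)²(0.3121)⁴ = 0.001021.
F_X/F_J = (L_X/L_J)/(d_X/d_J)² = 0.001021/(0.206)² = 0.02407.

0.0241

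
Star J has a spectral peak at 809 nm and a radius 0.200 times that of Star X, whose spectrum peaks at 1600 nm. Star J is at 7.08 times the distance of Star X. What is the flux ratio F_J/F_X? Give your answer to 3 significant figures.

0.0122

Wien's law: T_J/T_X = λ_X/λ_J = 1600/809 = 1.978.
L_J/L_X = (R_J/R_X)²(T_J/T_X)⁴ = (0.200)²(1.978)⁴ = 0.6120.
F_J/F_X = (L_J/L_X)/(d_J/d_X)² = 0.6120/(7.08)² = 0.01221.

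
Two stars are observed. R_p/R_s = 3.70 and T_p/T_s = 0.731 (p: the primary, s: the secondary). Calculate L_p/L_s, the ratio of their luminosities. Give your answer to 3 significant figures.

3.91

From the Stefan–Boltzmann law, L ∝ R²T⁴, so
L_p/L_s = (R_p/R_s)² (T_p/T_s)⁴ = (3.70)² × (0.731)⁴ = 13.69 × 0.2855 = 3.909.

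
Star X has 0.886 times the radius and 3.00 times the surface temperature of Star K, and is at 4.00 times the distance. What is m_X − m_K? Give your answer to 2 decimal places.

L_X/L_K = (0.886)²(3.00)⁴ = 63.58.
F_X/F_K = (L_X/L_K)/(d_X/d_K)² = 63.58/16.00 = 3.974.
m_X − m_K = −2.5 log₁₀(3.974) = -1.50.

-1.50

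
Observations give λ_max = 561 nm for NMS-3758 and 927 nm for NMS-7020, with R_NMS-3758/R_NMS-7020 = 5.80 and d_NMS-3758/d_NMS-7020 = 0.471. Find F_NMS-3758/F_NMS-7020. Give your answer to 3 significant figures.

Wien's law: T_NMS-3758/T_NMS-7020 = λ_NMS-7020/λ_NMS-3758 = 927/561 = 1.652.
L_NMS-3758/L_NMS-7020 = (R_NMS-3758/R_NMS-7020)²(T_NMS-3758/T_NMS-7020)⁴ = (5.80)²(1.652)⁴ = 250.8.
F_NMS-3758/F_NMS-7020 = (L_NMS-3758/L_NMS-7020)/(d_NMS-3758/d_NMS-7020)² = 250.8/(0.471)² = 1131.

1.13×10^3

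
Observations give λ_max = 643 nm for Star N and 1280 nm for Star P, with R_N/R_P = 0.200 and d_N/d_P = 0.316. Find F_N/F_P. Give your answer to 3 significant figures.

6.29

Wien's law: T_N/T_P = λ_P/λ_N = 1280/643 = 1.991.
L_N/L_P = (R_N/R_P)²(T_N/T_P)⁴ = (0.200)²(1.991)⁴ = 0.6281.
F_N/F_P = (L_N/L_P)/(d_N/d_P)² = 0.6281/(0.316)² = 6.290.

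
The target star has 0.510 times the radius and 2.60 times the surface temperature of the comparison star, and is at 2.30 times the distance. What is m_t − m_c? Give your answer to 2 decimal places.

-0.88

L_t/L_c = (0.510)²(2.60)⁴ = 11.89.
F_t/F_c = (L_t/L_c)/(d_t/d_c)² = 11.89/5.290 = 2.247.
m_t − m_c = −2.5 log₁₀(2.247) = -0.88.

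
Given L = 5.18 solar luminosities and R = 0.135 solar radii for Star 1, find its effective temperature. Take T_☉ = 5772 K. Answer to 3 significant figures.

2.37×10^4 K

T/T_☉ = (L/L_☉)^(1/4) / (R/R_☉)^(1/2)
T = 5772 × (5.18)^(1/4) / √(0.135) = 5772 × 1.509 / 0.3674 = 2.370×10^4 K.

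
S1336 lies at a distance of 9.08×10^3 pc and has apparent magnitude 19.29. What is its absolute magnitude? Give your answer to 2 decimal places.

M = m − 5 log₁₀(d/10 pc) = 19.29 − 5 log₁₀(9.08×10^3/10)
  = 19.29 − 5 × 2.958 = 19.29 − 14.79 = 4.50.

4.50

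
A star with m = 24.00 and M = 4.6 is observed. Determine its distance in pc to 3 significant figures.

m − M = 5 log₁₀(d/10 pc)
24.00 − (4.6) = 19.40 = 5 log₁₀(d/10)
d = 10 × 10^(19.40/5) = 10 × 10^3.880 = 7.586×10^4 pc.

7.59×10^4 pc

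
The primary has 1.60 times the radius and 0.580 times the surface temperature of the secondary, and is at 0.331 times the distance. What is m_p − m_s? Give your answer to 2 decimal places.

-1.06

L_p/L_s = (1.60)²(0.580)⁴ = 0.2897.
F_p/F_s = (L_p/L_s)/(d_p/d_s)² = 0.2897/0.1096 = 2.644.
m_p − m_s = −2.5 log₁₀(2.644) = -1.06.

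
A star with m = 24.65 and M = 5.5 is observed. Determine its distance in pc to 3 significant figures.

m − M = 5 log₁₀(d/10 pc)
24.65 − (5.5) = 19.15 = 5 log₁₀(d/10)
d = 10 × 10^(19.15/5) = 10 × 10^3.830 = 6.761×10^4 pc.

6.76×10^4 pc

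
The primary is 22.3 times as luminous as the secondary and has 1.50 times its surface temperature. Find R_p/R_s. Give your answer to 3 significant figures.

L ∝ R²T⁴ gives R ∝ √L / T², so
R_p/R_s = √(22.3) / (1.50)² = 4.722 / 2.250 = 2.099.

2.10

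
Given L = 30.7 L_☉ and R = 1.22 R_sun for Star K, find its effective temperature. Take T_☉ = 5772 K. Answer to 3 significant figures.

1.23×10^4 K

T/T_☉ = (L/L_☉)^(1/4) / (R/R_☉)^(1/2)
T = 5772 × (30.7)^(1/4) / √(1.22) = 5772 × 2.354 / 1.105 = 1.230×10^4 K.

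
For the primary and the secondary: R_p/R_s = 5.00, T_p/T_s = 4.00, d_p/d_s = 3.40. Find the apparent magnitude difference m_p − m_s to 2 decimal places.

L_p/L_s = (5.00)²(4.00)⁴ = 6400.
F_p/F_s = (L_p/L_s)/(d_p/d_s)² = 6400/11.56 = 553.6.
m_p − m_s = −2.5 log₁₀(553.6) = -6.86.

-6.86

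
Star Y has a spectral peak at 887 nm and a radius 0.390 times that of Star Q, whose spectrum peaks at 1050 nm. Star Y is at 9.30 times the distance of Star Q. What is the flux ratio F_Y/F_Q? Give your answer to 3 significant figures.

0.00345

Wien's law: T_Y/T_Q = λ_Q/λ_Y = 1050/887 = 1.184.
L_Y/L_Q = (R_Y/R_Q)²(T_Y/T_Q)⁴ = (0.390)²(1.184)⁴ = 0.2987.
F_Y/F_Q = (L_Y/L_Q)/(d_Y/d_Q)² = 0.2987/(9.30)² = 0.003453.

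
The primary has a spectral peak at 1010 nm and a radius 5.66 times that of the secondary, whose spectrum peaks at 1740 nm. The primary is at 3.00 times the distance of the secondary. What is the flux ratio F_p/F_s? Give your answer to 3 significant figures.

31.4

Wien's law: T_p/T_s = λ_s/λ_p = 1740/1010 = 1.723.
L_p/L_s = (R_p/R_s)²(T_p/T_s)⁴ = (5.66)²(1.723)⁴ = 282.2.
F_p/F_s = (L_p/L_s)/(d_p/d_s)² = 282.2/(3.00)² = 31.35.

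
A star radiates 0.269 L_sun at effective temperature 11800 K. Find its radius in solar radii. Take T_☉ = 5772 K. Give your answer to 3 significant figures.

0.124 solar radii

R/R_☉ = √(L/L_☉) / (T/T_☉)² = √(0.269) / (2.044)²
       = 0.5187 / 4.179 = 0.1241.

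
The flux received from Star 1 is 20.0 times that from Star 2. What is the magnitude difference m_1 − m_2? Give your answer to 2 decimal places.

-3.25

m_1 − m_2 = −2.5 log₁₀(F_1/F_2) = −2.5 log₁₀(20.0) = −2.5 × (1.301) = -3.253.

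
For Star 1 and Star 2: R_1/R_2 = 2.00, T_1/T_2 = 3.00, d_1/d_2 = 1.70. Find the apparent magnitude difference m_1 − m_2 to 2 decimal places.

L_1/L_2 = (2.00)²(3.00)⁴ = 324.0.
F_1/F_2 = (L_1/L_2)/(d_1/d_2)² = 324.0/2.890 = 112.1.
m_1 − m_2 = −2.5 log₁₀(112.1) = -5.12.

-5.12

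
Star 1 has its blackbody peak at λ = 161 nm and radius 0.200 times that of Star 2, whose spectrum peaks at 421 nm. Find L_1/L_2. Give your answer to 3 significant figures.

Wien's law gives T ∝ 1/λ_max, so T_1/T_2 = λ_2/λ_1 = 421/161 = 2.615.
Then L ∝ R²T⁴ gives L_1/L_2 = (0.200)² × (2.615)⁴ = 0.04000 × 46.75 = 1.870.

1.87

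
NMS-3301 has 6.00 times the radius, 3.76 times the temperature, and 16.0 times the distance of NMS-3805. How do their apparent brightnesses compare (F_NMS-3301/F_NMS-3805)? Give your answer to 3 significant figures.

28.1

L_NMS-3301/L_NMS-3805 = (R_NMS-3301/R_NMS-3805)²(T_NMS-3301/T_NMS-3805)⁴ = (6.00)² × (3.76)⁴ = 7195.
F_NMS-3301/F_NMS-3805 = (L_NMS-3301/L_NMS-3805)/(d_NMS-3301/d_NMS-3805)² = 7195 / (16.0)² = 28.11.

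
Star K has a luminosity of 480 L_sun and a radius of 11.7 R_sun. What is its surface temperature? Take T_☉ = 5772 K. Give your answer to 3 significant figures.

T/T_☉ = (L/L_☉)^(1/4) / (R/R_☉)^(1/2)
T = 5772 × (480)^(1/4) / √(11.7) = 5772 × 4.681 / 3.421 = 7898 K.

7.90×10^3 K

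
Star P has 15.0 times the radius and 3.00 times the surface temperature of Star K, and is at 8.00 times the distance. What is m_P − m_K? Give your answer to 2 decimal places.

L_P/L_K = (15.0)²(3.00)⁴ = 1.822×10^4.
F_P/F_K = (L_P/L_K)/(d_P/d_K)² = 1.822×10^4/64.00 = 284.8.
m_P − m_K = −2.5 log₁₀(284.8) = -6.14.

-6.14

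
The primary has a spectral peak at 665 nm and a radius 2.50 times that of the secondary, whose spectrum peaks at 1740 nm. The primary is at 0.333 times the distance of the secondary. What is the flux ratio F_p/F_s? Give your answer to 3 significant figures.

Wien's law: T_p/T_s = λ_s/λ_p = 1740/665 = 2.617.
L_p/L_s = (R_p/R_s)²(T_p/T_s)⁴ = (2.50)²(2.617)⁴ = 292.9.
F_p/F_s = (L_p/L_s)/(d_p/d_s)² = 292.9/(0.333)² = 2642.

2.64×10^3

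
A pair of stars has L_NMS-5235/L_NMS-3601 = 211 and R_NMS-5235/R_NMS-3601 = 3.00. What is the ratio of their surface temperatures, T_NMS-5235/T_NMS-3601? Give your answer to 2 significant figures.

L ∝ R²T⁴ gives T ∝ (L/R²)^(1/4), so
T_NMS-5235/T_NMS-3601 = (211 / 3.00²)^(1/4) = (23.44)^(1/4) = 2.200.

2.2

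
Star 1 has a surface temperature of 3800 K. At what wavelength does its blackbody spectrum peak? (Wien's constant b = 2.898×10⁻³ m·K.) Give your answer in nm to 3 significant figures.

763 nm

λ_max = b/T = 2.898×10⁻³ / 3800 = 7.63×10^-7 m = 762.6 nm.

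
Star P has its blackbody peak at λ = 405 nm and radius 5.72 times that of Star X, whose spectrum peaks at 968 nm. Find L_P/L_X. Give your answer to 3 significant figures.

1.07×10^3

Wien's law gives T ∝ 1/λ_max, so T_P/T_X = λ_X/λ_P = 968/405 = 2.390.
Then L ∝ R²T⁴ gives L_P/L_X = (5.72)² × (2.390)⁴ = 32.72 × 32.63 = 1068.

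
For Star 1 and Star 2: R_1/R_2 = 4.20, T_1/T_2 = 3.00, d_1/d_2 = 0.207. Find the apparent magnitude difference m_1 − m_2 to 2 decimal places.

-11.31

L_1/L_2 = (4.20)²(3.00)⁴ = 1429.
F_1/F_2 = (L_1/L_2)/(d_1/d_2)² = 1429/0.04285 = 3.335×10^4.
m_1 − m_2 = −2.5 log₁₀(3.335×10^4) = -11.31.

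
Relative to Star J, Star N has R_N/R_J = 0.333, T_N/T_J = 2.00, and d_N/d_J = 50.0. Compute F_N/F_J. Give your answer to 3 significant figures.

7.10×10^-4

L_N/L_J = (R_N/R_J)²(T_N/T_J)⁴ = (0.333)² × (2.00)⁴ = 1.774.
F_N/F_J = (L_N/L_J)/(d_N/d_J)² = 1.774 / (50.0)² = 7.097×10^-4.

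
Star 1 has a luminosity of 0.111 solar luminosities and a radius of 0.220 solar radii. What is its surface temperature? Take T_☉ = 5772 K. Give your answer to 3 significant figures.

7.10×10^3 K

T/T_☉ = (L/L_☉)^(1/4) / (R/R_☉)^(1/2)
T = 5772 × (0.111)^(1/4) / √(0.220) = 5772 × 0.5772 / 0.4690 = 7103 K.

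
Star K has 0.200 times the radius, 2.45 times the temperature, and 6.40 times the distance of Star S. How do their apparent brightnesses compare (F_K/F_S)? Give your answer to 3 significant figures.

0.0352

L_K/L_S = (R_K/R_S)²(T_K/T_S)⁴ = (0.200)² × (2.45)⁴ = 1.441.
F_K/F_S = (L_K/L_S)/(d_K/d_S)² = 1.441 / (6.40)² = 0.03519.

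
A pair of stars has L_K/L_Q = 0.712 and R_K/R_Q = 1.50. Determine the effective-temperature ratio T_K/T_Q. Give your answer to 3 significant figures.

0.750

L ∝ R²T⁴ gives T ∝ (L/R²)^(1/4), so
T_K/T_Q = (0.712 / 1.50²)^(1/4) = (0.3164)^(1/4) = 0.7500.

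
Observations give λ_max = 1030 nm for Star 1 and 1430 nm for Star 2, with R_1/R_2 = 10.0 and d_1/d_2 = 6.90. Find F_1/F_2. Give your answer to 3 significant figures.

7.80

Wien's law: T_1/T_2 = λ_2/λ_1 = 1430/1030 = 1.388.
L_1/L_2 = (R_1/R_2)²(T_1/T_2)⁴ = (10.0)²(1.388)⁴ = 371.5.
F_1/F_2 = (L_1/L_2)/(d_1/d_2)² = 371.5/(6.90)² = 7.804.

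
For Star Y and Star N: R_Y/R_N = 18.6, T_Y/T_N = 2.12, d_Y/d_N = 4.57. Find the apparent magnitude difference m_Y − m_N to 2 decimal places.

-6.31

L_Y/L_N = (18.6)²(2.12)⁴ = 6988.
F_Y/F_N = (L_Y/L_N)/(d_Y/d_N)² = 6988/20.88 = 334.6.
m_Y − m_N = −2.5 log₁₀(334.6) = -6.31.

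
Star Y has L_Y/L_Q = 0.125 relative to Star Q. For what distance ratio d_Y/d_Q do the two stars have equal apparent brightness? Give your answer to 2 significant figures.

Equal flux requires L_Y/d_Y² = L_Q/d_Q², so d_Y/d_Q = √(L_Y/L_Q)
= √(0.125) = 0.3536.

0.35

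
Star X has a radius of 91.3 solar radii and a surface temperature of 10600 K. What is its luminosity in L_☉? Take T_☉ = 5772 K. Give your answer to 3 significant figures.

L/L_☉ = (R/R_☉)² (T/T_☉)⁴ = (91.3)² × (10600/5772)⁴
       = 8336 × (1.836)⁴ = 8336 × 11.37 = 9.481×10^4.

9.48×10^4 L_☉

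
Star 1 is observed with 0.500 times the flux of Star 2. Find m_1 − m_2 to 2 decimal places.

m_1 − m_2 = −2.5 log₁₀(F_1/F_2) = −2.5 log₁₀(0.500) = −2.5 × (-0.301) = 0.753.

0.75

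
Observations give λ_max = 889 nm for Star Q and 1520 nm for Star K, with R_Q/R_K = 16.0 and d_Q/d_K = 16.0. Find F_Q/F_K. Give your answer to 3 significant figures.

8.55

Wien's law: T_Q/T_K = λ_K/λ_Q = 1520/889 = 1.710.
L_Q/L_K = (R_Q/R_K)²(T_Q/T_K)⁴ = (16.0)²(1.710)⁴ = 2188.
F_Q/F_K = (L_Q/L_K)/(d_Q/d_K)² = 2188/(16.0)² = 8.546.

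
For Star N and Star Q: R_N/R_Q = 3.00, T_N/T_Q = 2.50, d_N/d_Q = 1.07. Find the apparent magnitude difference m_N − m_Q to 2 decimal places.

-6.22

L_N/L_Q = (3.00)²(2.50)⁴ = 351.6.
F_N/F_Q = (L_N/L_Q)/(d_N/d_Q)² = 351.6/1.145 = 307.1.
m_N − m_Q = −2.5 log₁₀(307.1) = -6.22.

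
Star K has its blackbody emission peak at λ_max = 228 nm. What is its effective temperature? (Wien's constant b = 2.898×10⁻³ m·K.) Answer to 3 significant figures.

1.27×10^4 K

T = b/λ_max = 2.898×10⁻³ / (228×10⁻⁹) = 1.271×10^4 K.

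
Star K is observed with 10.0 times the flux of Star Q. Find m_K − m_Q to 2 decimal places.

m_K − m_Q = −2.5 log₁₀(F_K/F_Q) = −2.5 log₁₀(10.0) = −2.5 × (1.000) = -2.500.

-2.50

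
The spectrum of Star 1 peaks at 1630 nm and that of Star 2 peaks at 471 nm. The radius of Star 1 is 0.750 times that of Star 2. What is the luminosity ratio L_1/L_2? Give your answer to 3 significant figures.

Wien's law gives T ∝ 1/λ_max, so T_1/T_2 = λ_2/λ_1 = 471/1630 = 0.2890.
Then L ∝ R²T⁴ gives L_1/L_2 = (0.750)² × (0.2890)⁴ = 0.5625 × 0.006972 = 0.003922.

0.00392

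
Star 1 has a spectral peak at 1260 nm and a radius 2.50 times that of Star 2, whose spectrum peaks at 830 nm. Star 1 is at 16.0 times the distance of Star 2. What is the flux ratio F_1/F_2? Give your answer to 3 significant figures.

Wien's law: T_1/T_2 = λ_2/λ_1 = 830/1260 = 0.6587.
L_1/L_2 = (R_1/R_2)²(T_1/T_2)⁴ = (2.50)²(0.6587)⁴ = 1.177.
F_1/F_2 = (L_1/L_2)/(d_1/d_2)² = 1.177/(16.0)² = 0.004597.

0.00460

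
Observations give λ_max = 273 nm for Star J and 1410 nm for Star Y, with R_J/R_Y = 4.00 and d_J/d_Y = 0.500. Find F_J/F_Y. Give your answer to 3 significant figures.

4.55×10^4

Wien's law: T_J/T_Y = λ_Y/λ_J = 1410/273 = 5.165.
L_J/L_Y = (R_J/R_Y)²(T_J/T_Y)⁴ = (4.00)²(5.165)⁴ = 1.139×10^4.
F_J/F_Y = (L_J/L_Y)/(d_J/d_Y)² = 1.139×10^4/(0.500)² = 4.554×10^4.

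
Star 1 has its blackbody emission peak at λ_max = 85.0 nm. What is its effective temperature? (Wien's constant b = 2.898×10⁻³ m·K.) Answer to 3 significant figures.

T = b/λ_max = 2.898×10⁻³ / (85.0×10⁻⁹) = 3.409×10^4 K.

3.41×10^4 K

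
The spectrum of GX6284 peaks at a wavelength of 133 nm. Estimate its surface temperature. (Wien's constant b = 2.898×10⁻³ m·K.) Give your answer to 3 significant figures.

T = b/λ_max = 2.898×10⁻³ / (133×10⁻⁹) = 2.179×10^4 K.

2.18×10^4 K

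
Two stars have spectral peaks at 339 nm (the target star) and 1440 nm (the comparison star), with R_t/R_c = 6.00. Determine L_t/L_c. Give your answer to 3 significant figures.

1.17×10^4

Wien's law gives T ∝ 1/λ_max, so T_t/T_c = λ_c/λ_t = 1440/339 = 4.248.
Then L ∝ R²T⁴ gives L_t/L_c = (6.00)² × (4.248)⁴ = 36.00 × 325.6 = 1.172×10^4.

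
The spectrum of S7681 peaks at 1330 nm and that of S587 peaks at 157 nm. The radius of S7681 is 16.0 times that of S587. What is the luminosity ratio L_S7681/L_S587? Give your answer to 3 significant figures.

0.0497

Wien's law gives T ∝ 1/λ_max, so T_S7681/T_S587 = λ_S587/λ_S7681 = 157/1330 = 0.1180.
Then L ∝ R²T⁴ gives L_S7681/L_S587 = (16.0)² × (0.1180)⁴ = 256.0 × 1.942×10^-4 = 0.04971.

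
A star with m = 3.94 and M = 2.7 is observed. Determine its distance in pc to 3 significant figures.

m − M = 5 log₁₀(d/10 pc)
3.94 − (2.7) = 1.24 = 5 log₁₀(d/10)
d = 10 × 10^(1.24/5) = 10 × 10^0.248 = 17.70 pc.

17.7 pc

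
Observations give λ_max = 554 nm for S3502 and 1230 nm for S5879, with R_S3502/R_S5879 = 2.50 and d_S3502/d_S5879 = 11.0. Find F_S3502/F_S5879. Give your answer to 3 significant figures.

1.26

Wien's law: T_S3502/T_S5879 = λ_S5879/λ_S3502 = 1230/554 = 2.220.
L_S3502/L_S5879 = (R_S3502/R_S5879)²(T_S3502/T_S5879)⁴ = (2.50)²(2.220)⁴ = 151.9.
F_S3502/F_S5879 = (L_S3502/L_S5879)/(d_S3502/d_S5879)² = 151.9/(11.0)² = 1.255.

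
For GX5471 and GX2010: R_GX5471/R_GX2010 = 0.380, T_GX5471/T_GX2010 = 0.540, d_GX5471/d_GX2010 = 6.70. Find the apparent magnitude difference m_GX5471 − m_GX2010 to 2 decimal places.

L_GX5471/L_GX2010 = (0.380)²(0.540)⁴ = 0.01228.
F_GX5471/F_GX2010 = (L_GX5471/L_GX2010)/(d_GX5471/d_GX2010)² = 0.01228/44.89 = 2.735×10^-4.
m_GX5471 − m_GX2010 = −2.5 log₁₀(2.735×10^-4) = 8.91.

8.91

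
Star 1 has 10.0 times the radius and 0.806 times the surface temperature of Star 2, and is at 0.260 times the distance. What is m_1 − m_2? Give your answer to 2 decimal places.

-6.99

L_1/L_2 = (10.0)²(0.806)⁴ = 42.20.
F_1/F_2 = (L_1/L_2)/(d_1/d_2)² = 42.20/0.06760 = 624.3.
m_1 − m_2 = −2.5 log₁₀(624.3) = -6.99.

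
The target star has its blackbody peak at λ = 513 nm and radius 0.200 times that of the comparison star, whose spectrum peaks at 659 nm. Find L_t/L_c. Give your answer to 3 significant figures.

0.109

Wien's law gives T ∝ 1/λ_max, so T_t/T_c = λ_c/λ_t = 659/513 = 1.285.
Then L ∝ R²T⁴ gives L_t/L_c = (0.200)² × (1.285)⁴ = 0.04000 × 2.723 = 0.1089.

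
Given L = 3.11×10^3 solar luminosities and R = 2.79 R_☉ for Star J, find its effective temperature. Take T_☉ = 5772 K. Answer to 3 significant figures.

2.58×10^4 K

T/T_☉ = (L/L_☉)^(1/4) / (R/R_☉)^(1/2)
T = 5772 × (3.11×10^3)^(1/4) / √(2.79) = 5772 × 7.468 / 1.670 = 2.581×10^4 K.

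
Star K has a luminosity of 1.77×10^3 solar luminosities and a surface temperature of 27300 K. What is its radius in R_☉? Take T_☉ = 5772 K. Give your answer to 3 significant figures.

1.88 R_☉

R/R_☉ = √(L/L_☉) / (T/T_☉)² = √(1.77×10^3) / (4.730)²
       = 42.07 / 22.37 = 1.881.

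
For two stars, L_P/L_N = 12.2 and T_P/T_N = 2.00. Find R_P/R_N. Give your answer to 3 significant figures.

0.873

L ∝ R²T⁴ gives R ∝ √L / T², so
R_P/R_N = √(12.2) / (2.00)² = 3.493 / 4.000 = 0.8732.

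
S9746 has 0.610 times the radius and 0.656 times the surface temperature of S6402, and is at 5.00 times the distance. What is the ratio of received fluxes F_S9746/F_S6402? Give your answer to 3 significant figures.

L_S9746/L_S6402 = (R_S9746/R_S6402)²(T_S9746/T_S6402)⁴ = (0.610)² × (0.656)⁴ = 0.06891.
F_S9746/F_S6402 = (L_S9746/L_S6402)/(d_S9746/d_S6402)² = 0.06891 / (5.00)² = 0.002756.

0.00276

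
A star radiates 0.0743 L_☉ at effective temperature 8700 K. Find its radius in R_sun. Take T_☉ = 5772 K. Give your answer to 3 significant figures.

R/R_☉ = √(L/L_☉) / (T/T_☉)² = √(0.0743) / (1.507)²
       = 0.2726 / 2.272 = 0.1200.

0.120 R_sun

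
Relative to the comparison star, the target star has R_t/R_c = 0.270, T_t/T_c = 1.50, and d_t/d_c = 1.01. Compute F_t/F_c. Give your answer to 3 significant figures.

0.362

L_t/L_c = (R_t/R_c)²(T_t/T_c)⁴ = (0.270)² × (1.50)⁴ = 0.3691.
F_t/F_c = (L_t/L_c)/(d_t/d_c)² = 0.3691 / (1.01)² = 0.3618.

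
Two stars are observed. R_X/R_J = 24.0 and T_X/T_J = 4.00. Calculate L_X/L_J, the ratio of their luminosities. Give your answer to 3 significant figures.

From the Stefan–Boltzmann law, L ∝ R²T⁴, so
L_X/L_J = (R_X/R_J)² (T_X/T_J)⁴ = (24.0)² × (4.00)⁴ = 576.0 × 256.0 = 1.475×10^5.

1.47×10^5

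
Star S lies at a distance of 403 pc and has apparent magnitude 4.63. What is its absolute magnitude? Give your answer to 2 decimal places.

-3.40

M = m − 5 log₁₀(d/10 pc) = 4.63 − 5 log₁₀(403/10)
  = 4.63 − 5 × 1.605 = 4.63 − 8.03 = -3.40.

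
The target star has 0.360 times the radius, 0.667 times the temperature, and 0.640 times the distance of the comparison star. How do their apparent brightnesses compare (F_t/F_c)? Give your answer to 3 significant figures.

L_t/L_c = (R_t/R_c)²(T_t/T_c)⁴ = (0.360)² × (0.667)⁴ = 0.02565.
F_t/F_c = (L_t/L_c)/(d_t/d_c)² = 0.02565 / (0.640)² = 0.06263.

0.0626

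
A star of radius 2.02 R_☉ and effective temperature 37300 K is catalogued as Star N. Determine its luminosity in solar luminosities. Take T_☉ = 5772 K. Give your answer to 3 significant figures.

L/L_☉ = (R/R_☉)² (T/T_☉)⁴ = (2.02)² × (37300/5772)⁴
       = 4.080 × (6.462)⁴ = 4.080 × 1744 = 7116.

7.12×10^3 solar luminosities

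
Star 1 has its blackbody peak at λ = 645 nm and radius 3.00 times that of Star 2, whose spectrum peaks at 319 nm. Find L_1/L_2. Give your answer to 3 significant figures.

Wien's law gives T ∝ 1/λ_max, so T_1/T_2 = λ_2/λ_1 = 319/645 = 0.4946.
Then L ∝ R²T⁴ gives L_1/L_2 = (3.00)² × (0.4946)⁴ = 9.000 × 0.05983 = 0.5385.

0.538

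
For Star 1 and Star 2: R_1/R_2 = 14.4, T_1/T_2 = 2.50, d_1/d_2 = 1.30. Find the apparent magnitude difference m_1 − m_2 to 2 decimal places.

-9.20

L_1/L_2 = (14.4)²(2.50)⁴ = 8100.
F_1/F_2 = (L_1/L_2)/(d_1/d_2)² = 8100/1.690 = 4793.
m_1 − m_2 = −2.5 log₁₀(4793) = -9.20.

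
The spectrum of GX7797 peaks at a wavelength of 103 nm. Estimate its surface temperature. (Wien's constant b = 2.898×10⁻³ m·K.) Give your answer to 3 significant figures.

2.81×10^4 K

T = b/λ_max = 2.898×10⁻³ / (103×10⁻⁹) = 2.814×10^4 K.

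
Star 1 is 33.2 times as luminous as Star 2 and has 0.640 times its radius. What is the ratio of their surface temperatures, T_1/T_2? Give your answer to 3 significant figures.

3.00

L ∝ R²T⁴ gives T ∝ (L/R²)^(1/4), so
T_1/T_2 = (33.2 / 0.640²)^(1/4) = (81.05)^(1/4) = 3.001.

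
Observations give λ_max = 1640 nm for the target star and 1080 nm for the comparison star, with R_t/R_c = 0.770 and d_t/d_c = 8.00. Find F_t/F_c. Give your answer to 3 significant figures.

Wien's law: T_t/T_c = λ_c/λ_t = 1080/1640 = 0.6585.
L_t/L_c = (R_t/R_c)²(T_t/T_c)⁴ = (0.770)²(0.6585)⁴ = 0.1115.
F_t/F_c = (L_t/L_c)/(d_t/d_c)² = 0.1115/(8.00)² = 0.001742.

0.00174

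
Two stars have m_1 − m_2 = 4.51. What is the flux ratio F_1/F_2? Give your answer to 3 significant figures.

0.0157

F_1/F_2 = 10^(−(m_1 − m_2)/2.5) = 10^(-4.51/2.5) = 10^-1.804 = 0.01570.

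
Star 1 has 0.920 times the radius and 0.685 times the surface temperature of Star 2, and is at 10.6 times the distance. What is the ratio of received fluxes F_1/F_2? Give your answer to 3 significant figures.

L_1/L_2 = (R_1/R_2)²(T_1/T_2)⁴ = (0.920)² × (0.685)⁴ = 0.1864.
F_1/F_2 = (L_1/L_2)/(d_1/d_2)² = 0.1864 / (10.6)² = 0.001659.

0.00166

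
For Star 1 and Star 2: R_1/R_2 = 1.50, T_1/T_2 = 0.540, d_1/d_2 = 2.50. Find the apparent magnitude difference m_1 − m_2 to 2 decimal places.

L_1/L_2 = (1.50)²(0.540)⁴ = 0.1913.
F_1/F_2 = (L_1/L_2)/(d_1/d_2)² = 0.1913/6.250 = 0.03061.
m_1 − m_2 = −2.5 log₁₀(0.03061) = 3.79.

3.79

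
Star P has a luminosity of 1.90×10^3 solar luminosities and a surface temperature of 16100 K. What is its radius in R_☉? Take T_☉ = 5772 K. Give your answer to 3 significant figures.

5.60 R_☉

R/R_☉ = √(L/L_☉) / (T/T_☉)² = √(1.90×10^3) / (2.789)²
       = 43.59 / 7.780 = 5.602.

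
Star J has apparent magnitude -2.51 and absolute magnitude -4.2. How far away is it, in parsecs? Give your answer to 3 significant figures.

m − M = 5 log₁₀(d/10 pc)
-2.51 − (-4.2) = 1.69 = 5 log₁₀(d/10)
d = 10 × 10^(1.69/5) = 10 × 10^0.338 = 21.78 pc.

21.8 pc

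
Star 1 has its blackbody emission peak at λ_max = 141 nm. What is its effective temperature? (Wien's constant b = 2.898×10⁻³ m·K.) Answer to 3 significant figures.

2.06×10^4 K

T = b/λ_max = 2.898×10⁻³ / (141×10⁻⁹) = 2.055×10^4 K.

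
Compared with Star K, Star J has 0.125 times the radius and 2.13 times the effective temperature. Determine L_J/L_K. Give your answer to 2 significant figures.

From the Stefan–Boltzmann law, L ∝ R²T⁴, so
L_J/L_K = (R_J/R_K)² (T_J/T_K)⁴ = (0.125)² × (2.13)⁴ = 0.01562 × 20.58 = 0.3216.

0.32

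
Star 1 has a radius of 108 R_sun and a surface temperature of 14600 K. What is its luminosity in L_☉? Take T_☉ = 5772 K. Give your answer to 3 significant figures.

4.77×10^5 L_☉

L/L_☉ = (R/R_☉)² (T/T_☉)⁴ = (108)² × (14600/5772)⁴
       = 1.166×10^4 × (2.529)⁴ = 1.166×10^4 × 40.94 = 4.775×10^5.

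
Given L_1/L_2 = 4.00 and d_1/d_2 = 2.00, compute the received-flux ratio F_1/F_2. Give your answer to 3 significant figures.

1.00

F = L/(4πd²), so F_1/F_2 = (L_1/L_2) / (d_1/d_2)²
= 4.00 / (2.00)² = 4.00 / 4.000 = 1.000.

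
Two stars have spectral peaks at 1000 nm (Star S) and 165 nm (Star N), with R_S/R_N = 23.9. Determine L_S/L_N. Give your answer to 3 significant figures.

0.423

Wien's law gives T ∝ 1/λ_max, so T_S/T_N = λ_N/λ_S = 165/1000 = 0.1650.
Then L ∝ R²T⁴ gives L_S/L_N = (23.9)² × (0.1650)⁴ = 571.2 × 7.412×10^-4 = 0.4234.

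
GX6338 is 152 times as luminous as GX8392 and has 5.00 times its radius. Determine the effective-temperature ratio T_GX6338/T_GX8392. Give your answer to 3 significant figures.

L ∝ R²T⁴ gives T ∝ (L/R²)^(1/4), so
T_GX6338/T_GX8392 = (152 / 5.00²)^(1/4) = (6.080)^(1/4) = 1.570.

1.57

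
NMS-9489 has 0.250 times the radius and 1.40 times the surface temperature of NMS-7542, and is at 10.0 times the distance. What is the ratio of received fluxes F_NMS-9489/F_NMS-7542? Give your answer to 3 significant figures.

L_NMS-9489/L_NMS-7542 = (R_NMS-9489/R_NMS-7542)²(T_NMS-9489/T_NMS-7542)⁴ = (0.250)² × (1.40)⁴ = 0.2401.
F_NMS-9489/F_NMS-7542 = (L_NMS-9489/L_NMS-7542)/(d_NMS-9489/d_NMS-7542)² = 0.2401 / (10.0)² = 0.002401.

0.00240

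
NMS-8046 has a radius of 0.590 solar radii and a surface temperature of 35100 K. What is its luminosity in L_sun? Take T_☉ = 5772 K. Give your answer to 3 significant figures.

L/L_☉ = (R/R_☉)² (T/T_☉)⁴ = (0.590)² × (35100/5772)⁴
       = 0.3481 × (6.081)⁴ = 0.3481 × 1367 = 476.0.

476 L_sun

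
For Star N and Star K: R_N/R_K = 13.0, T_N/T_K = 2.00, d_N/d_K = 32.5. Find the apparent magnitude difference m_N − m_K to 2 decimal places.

-1.02

L_N/L_K = (13.0)²(2.00)⁴ = 2704.
F_N/F_K = (L_N/L_K)/(d_N/d_K)² = 2704/1056 = 2.560.
m_N − m_K = −2.5 log₁₀(2.560) = -1.02.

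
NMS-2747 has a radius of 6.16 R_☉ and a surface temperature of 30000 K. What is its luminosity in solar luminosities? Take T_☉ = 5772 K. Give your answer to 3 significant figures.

2.77×10^4 solar luminosities

L/L_☉ = (R/R_☉)² (T/T_☉)⁴ = (6.16)² × (30000/5772)⁴
       = 37.95 × (5.198)⁴ = 37.95 × 729.8 = 2.769×10^4.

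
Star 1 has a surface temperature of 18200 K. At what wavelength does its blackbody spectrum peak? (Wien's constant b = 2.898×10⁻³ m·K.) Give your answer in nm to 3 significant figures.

λ_max = b/T = 2.898×10⁻³ / 18200 = 1.59×10^-7 m = 159.2 nm.

159 nm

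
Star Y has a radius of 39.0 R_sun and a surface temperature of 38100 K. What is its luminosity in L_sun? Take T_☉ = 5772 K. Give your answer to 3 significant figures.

2.89×10^6 L_sun

L/L_☉ = (R/R_☉)² (T/T_☉)⁴ = (39.0)² × (38100/5772)⁴
       = 1521 × (6.601)⁴ = 1521 × 1898 = 2.888×10^6.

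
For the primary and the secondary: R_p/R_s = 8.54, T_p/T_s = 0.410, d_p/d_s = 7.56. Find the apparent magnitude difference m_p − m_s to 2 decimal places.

L_p/L_s = (8.54)²(0.410)⁴ = 2.061.
F_p/F_s = (L_p/L_s)/(d_p/d_s)² = 2.061/57.15 = 0.03606.
m_p − m_s = −2.5 log₁₀(0.03606) = 3.61.

3.61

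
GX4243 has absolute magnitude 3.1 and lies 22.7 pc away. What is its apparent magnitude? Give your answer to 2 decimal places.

m = M + 5 log₁₀(d/10 pc) = 3.1 + 5 log₁₀(22.7/10)
  = 3.1 + 5 × 0.356 = 3.1 + 1.78 = 4.88.

4.88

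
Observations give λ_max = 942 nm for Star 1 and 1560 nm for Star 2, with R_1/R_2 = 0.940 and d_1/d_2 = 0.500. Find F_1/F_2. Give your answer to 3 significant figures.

26.6

Wien's law: T_1/T_2 = λ_2/λ_1 = 1560/942 = 1.656.
L_1/L_2 = (R_1/R_2)²(T_1/T_2)⁴ = (0.940)²(1.656)⁴ = 6.646.
F_1/F_2 = (L_1/L_2)/(d_1/d_2)² = 6.646/(0.500)² = 26.58.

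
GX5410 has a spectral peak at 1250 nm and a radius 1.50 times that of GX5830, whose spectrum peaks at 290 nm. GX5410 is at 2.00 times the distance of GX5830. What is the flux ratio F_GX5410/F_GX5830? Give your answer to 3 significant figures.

Wien's law: T_GX5410/T_GX5830 = λ_GX5830/λ_GX5410 = 290/1250 = 0.2320.
L_GX5410/L_GX5830 = (R_GX5410/R_GX5830)²(T_GX5410/T_GX5830)⁴ = (1.50)²(0.2320)⁴ = 0.006518.
F_GX5410/F_GX5830 = (L_GX5410/L_GX5830)/(d_GX5410/d_GX5830)² = 0.006518/(2.00)² = 0.001630.

0.00163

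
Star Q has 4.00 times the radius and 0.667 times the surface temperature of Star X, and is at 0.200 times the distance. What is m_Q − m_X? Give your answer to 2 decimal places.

-4.75

L_Q/L_X = (4.00)²(0.667)⁴ = 3.167.
F_Q/F_X = (L_Q/L_X)/(d_Q/d_X)² = 3.167/0.04000 = 79.17.
m_Q − m_X = −2.5 log₁₀(79.17) = -4.75.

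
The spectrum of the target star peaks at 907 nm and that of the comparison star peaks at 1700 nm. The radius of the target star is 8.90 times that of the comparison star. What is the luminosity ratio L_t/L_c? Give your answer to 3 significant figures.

Wien's law gives T ∝ 1/λ_max, so T_t/T_c = λ_c/λ_t = 1700/907 = 1.874.
Then L ∝ R²T⁴ gives L_t/L_c = (8.90)² × (1.874)⁴ = 79.21 × 12.34 = 977.6.

978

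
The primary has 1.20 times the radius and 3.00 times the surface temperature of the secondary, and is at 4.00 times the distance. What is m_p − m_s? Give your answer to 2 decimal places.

L_p/L_s = (1.20)²(3.00)⁴ = 116.6.
F_p/F_s = (L_p/L_s)/(d_p/d_s)² = 116.6/16.00 = 7.290.
m_p − m_s = −2.5 log₁₀(7.290) = -2.16.

-2.16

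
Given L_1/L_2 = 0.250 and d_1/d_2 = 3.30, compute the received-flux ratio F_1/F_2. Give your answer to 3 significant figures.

0.0230

F = L/(4πd²), so F_1/F_2 = (L_1/L_2) / (d_1/d_2)²
= 0.250 / (3.30)² = 0.250 / 10.89 = 0.02296.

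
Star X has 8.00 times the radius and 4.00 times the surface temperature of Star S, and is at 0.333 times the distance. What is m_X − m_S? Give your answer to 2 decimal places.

L_X/L_S = (8.00)²(4.00)⁴ = 1.638×10^4.
F_X/F_S = (L_X/L_S)/(d_X/d_S)² = 1.638×10^4/0.1109 = 1.478×10^5.
m_X − m_S = −2.5 log₁₀(1.478×10^5) = -12.92.

-12.92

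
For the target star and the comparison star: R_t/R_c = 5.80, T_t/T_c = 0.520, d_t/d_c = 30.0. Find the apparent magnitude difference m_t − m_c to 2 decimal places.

L_t/L_c = (5.80)²(0.520)⁴ = 2.460.
F_t/F_c = (L_t/L_c)/(d_t/d_c)² = 2.460/900.0 = 0.002733.
m_t − m_c = −2.5 log₁₀(0.002733) = 6.41.

6.41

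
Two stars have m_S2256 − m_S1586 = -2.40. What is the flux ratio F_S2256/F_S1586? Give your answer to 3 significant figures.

9.12

F_S2256/F_S1586 = 10^(−(m_S2256 − m_S1586)/2.5) = 10^(2.40/2.5) = 10^0.960 = 9.120.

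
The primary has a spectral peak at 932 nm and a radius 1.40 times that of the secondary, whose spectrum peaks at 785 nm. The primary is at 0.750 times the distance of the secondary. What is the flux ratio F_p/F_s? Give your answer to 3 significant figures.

Wien's law: T_p/T_s = λ_s/λ_p = 785/932 = 0.8423.
L_p/L_s = (R_p/R_s)²(T_p/T_s)⁴ = (1.40)²(0.8423)⁴ = 0.9864.
F_p/F_s = (L_p/L_s)/(d_p/d_s)² = 0.9864/(0.750)² = 1.754.

1.75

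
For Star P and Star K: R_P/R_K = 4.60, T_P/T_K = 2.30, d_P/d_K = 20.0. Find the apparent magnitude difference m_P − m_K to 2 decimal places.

L_P/L_K = (4.60)²(2.30)⁴ = 592.1.
F_P/F_K = (L_P/L_K)/(d_P/d_K)² = 592.1/400.0 = 1.480.
m_P − m_K = −2.5 log₁₀(1.480) = -0.43.

-0.43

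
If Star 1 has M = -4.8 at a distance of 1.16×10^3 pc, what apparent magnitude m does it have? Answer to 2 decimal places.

5.52

m = M + 5 log₁₀(d/10 pc) = -4.8 + 5 log₁₀(1.16×10^3/10)
  = -4.8 + 5 × 2.064 = -4.8 + 10.32 = 5.52.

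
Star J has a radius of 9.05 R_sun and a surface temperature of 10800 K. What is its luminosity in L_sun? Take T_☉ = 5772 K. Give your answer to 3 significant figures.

1.00×10^3 L_sun

L/L_☉ = (R/R_☉)² (T/T_☉)⁴ = (9.05)² × (10800/5772)⁴
       = 81.90 × (1.871)⁴ = 81.90 × 12.26 = 1004.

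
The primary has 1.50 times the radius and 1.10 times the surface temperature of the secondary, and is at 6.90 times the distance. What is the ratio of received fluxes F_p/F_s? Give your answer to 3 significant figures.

L_p/L_s = (R_p/R_s)²(T_p/T_s)⁴ = (1.50)² × (1.10)⁴ = 3.294.
F_p/F_s = (L_p/L_s)/(d_p/d_s)² = 3.294 / (6.90)² = 0.06919.

0.0692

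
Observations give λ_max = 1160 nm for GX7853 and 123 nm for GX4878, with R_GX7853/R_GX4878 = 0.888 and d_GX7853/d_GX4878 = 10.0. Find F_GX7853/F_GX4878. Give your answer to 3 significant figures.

9.97×10^-7

Wien's law: T_GX7853/T_GX4878 = λ_GX4878/λ_GX7853 = 123/1160 = 0.1060.
L_GX7853/L_GX4878 = (R_GX7853/R_GX4878)²(T_GX7853/T_GX4878)⁴ = (0.888)²(0.1060)⁴ = 9.968×10^-5.
F_GX7853/F_GX4878 = (L_GX7853/L_GX4878)/(d_GX7853/d_GX4878)² = 9.968×10^-5/(10.0)² = 9.968×10^-7.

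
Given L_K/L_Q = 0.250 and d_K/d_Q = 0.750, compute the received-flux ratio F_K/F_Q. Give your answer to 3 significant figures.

F = L/(4πd²), so F_K/F_Q = (L_K/L_Q) / (d_K/d_Q)²
= 0.250 / (0.750)² = 0.250 / 0.5625 = 0.4444.

0.444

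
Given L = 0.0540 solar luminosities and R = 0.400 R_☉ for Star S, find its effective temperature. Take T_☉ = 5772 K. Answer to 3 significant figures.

T/T_☉ = (L/L_☉)^(1/4) / (R/R_☉)^(1/2)
T = 5772 × (0.0540)^(1/4) / √(0.400) = 5772 × 0.4821 / 0.6325 = 4399 K.

4.40×10^3 K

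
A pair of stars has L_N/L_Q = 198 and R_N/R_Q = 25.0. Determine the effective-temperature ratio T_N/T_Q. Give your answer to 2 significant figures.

0.75

L ∝ R²T⁴ gives T ∝ (L/R²)^(1/4), so
T_N/T_Q = (198 / 25.0²)^(1/4) = (0.3168)^(1/4) = 0.7502.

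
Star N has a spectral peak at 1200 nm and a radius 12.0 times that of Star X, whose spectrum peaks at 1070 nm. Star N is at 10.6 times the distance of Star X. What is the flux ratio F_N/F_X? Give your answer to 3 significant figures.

Wien's law: T_N/T_X = λ_X/λ_N = 1070/1200 = 0.8917.
L_N/L_X = (R_N/R_X)²(T_N/T_X)⁴ = (12.0)²(0.8917)⁴ = 91.03.
F_N/F_X = (L_N/L_X)/(d_N/d_X)² = 91.03/(10.6)² = 0.8101.

0.810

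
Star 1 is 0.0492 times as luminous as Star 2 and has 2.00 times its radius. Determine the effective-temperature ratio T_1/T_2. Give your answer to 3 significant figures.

0.333

L ∝ R²T⁴ gives T ∝ (L/R²)^(1/4), so
T_1/T_2 = (0.0492 / 2.00²)^(1/4) = (0.01230)^(1/4) = 0.3330.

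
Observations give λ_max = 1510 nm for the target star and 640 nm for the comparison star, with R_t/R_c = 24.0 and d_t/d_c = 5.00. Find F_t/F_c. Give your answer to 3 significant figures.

0.744

Wien's law: T_t/T_c = λ_c/λ_t = 640/1510 = 0.4238.
L_t/L_c = (R_t/R_c)²(T_t/T_c)⁴ = (24.0)²(0.4238)⁴ = 18.59.
F_t/F_c = (L_t/L_c)/(d_t/d_c)² = 18.59/(5.00)² = 0.7435.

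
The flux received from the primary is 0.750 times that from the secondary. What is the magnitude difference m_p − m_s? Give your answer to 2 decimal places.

m_p − m_s = −2.5 log₁₀(F_p/F_s) = −2.5 log₁₀(0.750) = −2.5 × (-0.125) = 0.312.

0.31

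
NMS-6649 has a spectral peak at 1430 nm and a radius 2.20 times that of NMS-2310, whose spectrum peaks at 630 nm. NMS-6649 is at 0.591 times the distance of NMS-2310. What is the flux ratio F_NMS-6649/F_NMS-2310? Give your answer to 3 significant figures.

Wien's law: T_NMS-6649/T_NMS-2310 = λ_NMS-2310/λ_NMS-6649 = 630/1430 = 0.4406.
L_NMS-6649/L_NMS-2310 = (R_NMS-6649/R_NMS-2310)²(T_NMS-6649/T_NMS-2310)⁴ = (2.20)²(0.4406)⁴ = 0.1823.
F_NMS-6649/F_NMS-2310 = (L_NMS-6649/L_NMS-2310)/(d_NMS-6649/d_NMS-2310)² = 0.1823/(0.591)² = 0.5220.

0.522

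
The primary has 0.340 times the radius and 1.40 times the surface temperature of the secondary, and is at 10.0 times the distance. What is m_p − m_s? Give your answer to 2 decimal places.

5.88

L_p/L_s = (0.340)²(1.40)⁴ = 0.4441.
F_p/F_s = (L_p/L_s)/(d_p/d_s)² = 0.4441/100.0 = 0.004441.
m_p − m_s = −2.5 log₁₀(0.004441) = 5.88.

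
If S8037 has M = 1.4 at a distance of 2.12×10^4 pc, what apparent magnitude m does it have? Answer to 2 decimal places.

18.03

m = M + 5 log₁₀(d/10 pc) = 1.4 + 5 log₁₀(2.12×10^4/10)
  = 1.4 + 5 × 3.326 = 1.4 + 16.63 = 18.03.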